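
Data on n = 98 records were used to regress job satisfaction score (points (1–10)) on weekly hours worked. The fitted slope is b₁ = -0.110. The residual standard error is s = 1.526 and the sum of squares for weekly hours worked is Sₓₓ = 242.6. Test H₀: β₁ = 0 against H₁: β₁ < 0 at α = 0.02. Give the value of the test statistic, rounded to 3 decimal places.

SE(b₁) = s/√Sₓₓ = 1.526/√242.6 = 0.0979736.
t = -0.110 / 0.0979736 = -1.123.
df = n − 2 = 96.
One-sided p ≈ 0.1322, which is ≥ 0.02, so fail to reject H₀.
The data do not give significant evidence that the true slope on weekly hours worked is negative.

t = -1.123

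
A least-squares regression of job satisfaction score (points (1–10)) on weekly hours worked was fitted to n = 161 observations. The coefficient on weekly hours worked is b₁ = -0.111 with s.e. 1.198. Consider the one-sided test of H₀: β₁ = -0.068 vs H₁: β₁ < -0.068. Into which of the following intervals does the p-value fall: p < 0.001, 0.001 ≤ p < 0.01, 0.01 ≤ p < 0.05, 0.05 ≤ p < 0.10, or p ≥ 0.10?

p ≥ 0.10

t = (-0.111 − (-0.068)) / 1.198 = -0.036.
df = n − 2 = 161 − 2 = 159.
One-sided p = P(T_{159} < t) ≈ 0.4857.
So p ≥ 0.10.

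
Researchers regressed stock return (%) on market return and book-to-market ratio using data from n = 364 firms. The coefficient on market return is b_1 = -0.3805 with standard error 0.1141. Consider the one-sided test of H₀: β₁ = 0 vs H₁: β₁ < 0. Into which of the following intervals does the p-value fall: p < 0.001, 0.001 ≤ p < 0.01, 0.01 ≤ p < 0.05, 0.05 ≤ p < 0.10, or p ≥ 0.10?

p < 0.001

t = -0.3805 / 0.1141 = -3.335.
df = n − k − 1 = 364 − 2 − 1 = 361.
One-sided p = P(T_{361} < t) ≈ 0.0005.
So p < 0.001.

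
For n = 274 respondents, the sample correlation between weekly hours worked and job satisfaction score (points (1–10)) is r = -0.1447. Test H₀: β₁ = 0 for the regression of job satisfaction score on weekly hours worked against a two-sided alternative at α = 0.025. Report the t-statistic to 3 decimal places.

t = -2.412

t = r·√(n − 2)/√(1 − r²) = -0.1447·√272/√0.979062 = -2.412.
df = n − 2 = 272.
Two-sided p ≈ 0.0165, which is < 0.025, so reject H₀.
There is evidence of a linear association between weekly hours worked and job satisfaction score.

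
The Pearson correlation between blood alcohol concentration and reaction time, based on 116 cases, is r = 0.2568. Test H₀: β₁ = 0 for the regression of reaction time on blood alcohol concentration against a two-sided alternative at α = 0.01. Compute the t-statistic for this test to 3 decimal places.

t = r·√(n − 2)/√(1 − r²) = 0.2568·√114/√0.934054 = 2.837.
df = n − 2 = 114.
Two-sided p ≈ 0.0054, which is < 0.01, so reject H₀.
There is evidence of a linear association between blood alcohol concentration and reaction time.

t = 2.837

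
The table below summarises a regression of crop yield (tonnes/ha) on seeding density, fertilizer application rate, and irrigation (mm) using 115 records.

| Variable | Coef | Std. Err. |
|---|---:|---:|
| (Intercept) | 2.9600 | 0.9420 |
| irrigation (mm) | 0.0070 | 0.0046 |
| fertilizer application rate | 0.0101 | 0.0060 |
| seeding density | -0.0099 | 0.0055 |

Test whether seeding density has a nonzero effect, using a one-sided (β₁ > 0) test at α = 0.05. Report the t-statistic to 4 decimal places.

Read off: b = -0.0099, SE = 0.0055 for seeding density.
H₀: β₁ = 0 vs H₁: β₁ > 0.
t = -0.0099 / 0.0055 = -1.8000.
df = n − k − 1 = 115 − 3 − 1 = 111.
One-sided p ≈ 0.9627, which is ≥ 0.05, so fail to reject H₀.
The data do not give significant evidence that the true slope on seeding density is positive, holding the other predictors fixed.

t = -1.8000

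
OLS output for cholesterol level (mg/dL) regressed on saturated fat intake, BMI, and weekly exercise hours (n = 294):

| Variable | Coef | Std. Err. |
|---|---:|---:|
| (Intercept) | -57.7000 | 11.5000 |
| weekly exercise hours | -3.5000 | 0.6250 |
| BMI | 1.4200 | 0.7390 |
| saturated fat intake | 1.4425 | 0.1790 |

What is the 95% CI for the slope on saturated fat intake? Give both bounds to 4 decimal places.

Read off: b = 1.4425, SE = 0.1790 for saturated fat intake.
df = n − k − 1 = 294 − 3 − 1 = 290.
t* = t_{0.025, 290} = 1.968178.
Margin = t* × SE = 1.968178 × 0.1790 = 0.352304.
CI: 1.4425 ± 0.352304 → (1.0902, 1.7948).

(1.0902, 1.7948)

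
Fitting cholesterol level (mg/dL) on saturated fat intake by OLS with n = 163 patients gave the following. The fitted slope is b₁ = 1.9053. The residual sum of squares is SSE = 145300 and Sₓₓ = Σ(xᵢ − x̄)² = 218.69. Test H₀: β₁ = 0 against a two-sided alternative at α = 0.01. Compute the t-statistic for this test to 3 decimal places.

t = 0.938

MSE = SSE/(n − 2) = 145300/161 = 902.484.
SE(b₁) = √(MSE/Sₓₓ) = √(902.484/218.69) = 2.03145.
t = 1.9053 / 2.03145 = 0.938.
df = n − 2 = 161.
Two-sided p ≈ 0.3497, which is ≥ 0.01, so fail to reject H₀.
The data do not give significant evidence of an association between saturated fat intake and cholesterol level.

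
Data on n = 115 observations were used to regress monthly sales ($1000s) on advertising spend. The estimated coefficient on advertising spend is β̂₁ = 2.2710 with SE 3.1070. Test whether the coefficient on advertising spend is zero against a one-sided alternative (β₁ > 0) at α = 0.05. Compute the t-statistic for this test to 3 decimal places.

H₀: β₁ = 0 vs H₁: β₁ > 0.
t = (β̂₁ − β₁⁰)/SE = 2.2710 / 3.1070 = 0.731.
df = n − 2 = 115 − 2 = 113.
One-sided p ≈ 0.2332, which is ≥ 0.05, so fail to reject H₀.
The data do not give significant evidence that the true slope on advertising spend is positive.

t = 0.731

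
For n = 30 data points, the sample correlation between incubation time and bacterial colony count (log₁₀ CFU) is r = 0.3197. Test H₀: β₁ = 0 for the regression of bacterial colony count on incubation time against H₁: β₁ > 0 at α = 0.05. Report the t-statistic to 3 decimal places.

t = r·√(n − 2)/√(1 − r²) = 0.3197·√28/√0.897792 = 1.785.
df = n − 2 = 28.
One-sided p ≈ 0.0425, which is < 0.05, so reject H₀.
There is evidence of a linear association between incubation time and bacterial colony count.

t = 1.785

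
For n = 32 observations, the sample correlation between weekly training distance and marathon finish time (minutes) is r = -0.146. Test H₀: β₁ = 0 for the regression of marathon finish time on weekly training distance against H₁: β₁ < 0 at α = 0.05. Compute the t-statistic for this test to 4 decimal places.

t = -0.8083

t = r·√(n − 2)/√(1 − r²) = -0.146·√30/√0.978684 = -0.8083.
df = n − 2 = 30.
One-sided p ≈ 0.2126, which is ≥ 0.05, so fail to reject H₀.
The data do not give significant evidence of a linear association between weekly training distance and marathon finish time.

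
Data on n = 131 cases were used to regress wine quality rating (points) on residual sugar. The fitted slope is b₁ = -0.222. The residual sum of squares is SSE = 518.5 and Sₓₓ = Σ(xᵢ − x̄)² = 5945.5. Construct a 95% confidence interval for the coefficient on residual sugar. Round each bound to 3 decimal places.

MSE = SSE/(n − 2) = 518.5/129 = 4.01938.
SE(b₁) = √(MSE/Sₓₓ) = √(4.01938/5945.5) = 0.0260007.
df = n − 2 = 129.
t* = t_{0.025, 129} = 1.978524.
Margin = t* × SE = 1.978524 × 0.0260007 = 0.05144.
CI: -0.222 ± 0.05144 → (-0.273, -0.171).
With 95% confidence, each one-unit increase in residual sugar is associated with a change of between -0.273 and -0.171 points in wine quality rating.

(-0.273, -0.171)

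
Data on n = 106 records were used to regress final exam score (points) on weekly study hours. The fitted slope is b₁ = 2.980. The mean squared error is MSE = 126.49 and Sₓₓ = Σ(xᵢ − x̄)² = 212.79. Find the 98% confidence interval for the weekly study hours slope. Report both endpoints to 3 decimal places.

SE(b₁) = √(MSE/Sₓₓ) = √(126.49/212.79) = 0.770997.
df = n − 2 = 104.
t* = t_{0.01, 104} = 2.362739.
Margin = t* × SE = 2.362739 × 0.770997 = 1.82166.
CI: 2.980 ± 1.82166 → (1.158, 4.802).
With 98% confidence, each one-unit increase in weekly study hours is associated with a change of between 1.158 and 4.802 points in final exam score.

(1.158, 4.802)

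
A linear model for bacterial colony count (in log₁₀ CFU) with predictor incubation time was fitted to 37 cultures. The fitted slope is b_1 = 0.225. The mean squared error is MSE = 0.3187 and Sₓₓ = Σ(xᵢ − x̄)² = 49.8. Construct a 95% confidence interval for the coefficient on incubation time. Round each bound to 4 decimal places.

SE(b_1) = √(MSE/Sₓₓ) = √(0.3187/49.8) = 0.0799975.
df = n − 2 = 35.
t* = t_{0.025, 35} = 2.030108.
Margin = t* × SE = 2.030108 × 0.0799975 = 0.162404.
CI: 0.225 ± 0.162404 → (0.0626, 0.3874).
With 95% confidence, each one-unit increase in incubation time is associated with a change of between 0.0626 and 0.3874 log₁₀ CFU in bacterial colony count.

(0.0626, 0.3874)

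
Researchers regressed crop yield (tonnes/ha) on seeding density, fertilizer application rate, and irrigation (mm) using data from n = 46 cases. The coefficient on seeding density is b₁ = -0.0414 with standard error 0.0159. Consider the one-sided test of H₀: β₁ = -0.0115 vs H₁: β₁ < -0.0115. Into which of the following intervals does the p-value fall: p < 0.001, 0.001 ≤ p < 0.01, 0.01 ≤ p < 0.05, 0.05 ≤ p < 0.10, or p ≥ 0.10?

t = (-0.0414 − (-0.0115)) / 0.0159 = -1.881.
df = n − k − 1 = 46 − 3 − 1 = 42.
One-sided p = P(T_{42} < t) ≈ 0.0335.
So 0.01 ≤ p < 0.05.

0.01 ≤ p < 0.05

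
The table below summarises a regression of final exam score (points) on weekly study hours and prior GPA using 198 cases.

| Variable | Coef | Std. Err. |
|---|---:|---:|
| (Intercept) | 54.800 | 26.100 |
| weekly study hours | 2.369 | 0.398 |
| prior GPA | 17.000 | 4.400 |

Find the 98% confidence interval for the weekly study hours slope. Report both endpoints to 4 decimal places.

Read off: b = 2.369, SE = 0.398 for weekly study hours.
df = n − k − 1 = 198 − 2 − 1 = 195.
t* = t_{0.01, 195} = 2.345623.
Margin = t* × SE = 2.345623 × 0.398 = 0.933558.
CI: 2.369 ± 0.933558 → (1.4354, 3.3026).

(1.4354, 3.3026)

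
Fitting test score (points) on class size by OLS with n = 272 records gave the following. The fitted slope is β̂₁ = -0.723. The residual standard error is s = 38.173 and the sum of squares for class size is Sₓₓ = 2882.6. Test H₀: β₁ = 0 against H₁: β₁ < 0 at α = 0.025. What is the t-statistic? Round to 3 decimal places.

SE(β̂₁) = s/√Sₓₓ = 38.173/√2882.6 = 0.710991.
t = -0.723 / 0.710991 = -1.017.
df = n − 2 = 270.
One-sided p ≈ 0.1551, which is ≥ 0.025, so fail to reject H₀.
The data do not give significant evidence that the true slope on class size is negative.

t = -1.017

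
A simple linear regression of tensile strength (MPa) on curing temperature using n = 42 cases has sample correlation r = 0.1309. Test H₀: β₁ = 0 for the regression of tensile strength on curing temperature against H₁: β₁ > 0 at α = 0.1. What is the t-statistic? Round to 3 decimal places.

t = r·√(n − 2)/√(1 − r²) = 0.1309·√40/√0.982865 = 0.835.
df = n − 2 = 40.
One-sided p ≈ 0.2043, which is ≥ 0.1, so fail to reject H₀.
The data do not give significant evidence of a linear association between curing temperature and tensile strength.

t = 0.835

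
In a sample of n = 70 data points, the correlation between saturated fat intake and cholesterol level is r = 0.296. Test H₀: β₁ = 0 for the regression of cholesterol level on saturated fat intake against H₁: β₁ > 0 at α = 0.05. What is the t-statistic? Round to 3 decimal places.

t = 2.555

t = r·√(n − 2)/√(1 − r²) = 0.296·√68/√0.912384 = 2.555.
df = n − 2 = 68.
One-sided p ≈ 0.0064, which is < 0.05, so reject H₀.
There is evidence of a linear association between saturated fat intake and cholesterol level.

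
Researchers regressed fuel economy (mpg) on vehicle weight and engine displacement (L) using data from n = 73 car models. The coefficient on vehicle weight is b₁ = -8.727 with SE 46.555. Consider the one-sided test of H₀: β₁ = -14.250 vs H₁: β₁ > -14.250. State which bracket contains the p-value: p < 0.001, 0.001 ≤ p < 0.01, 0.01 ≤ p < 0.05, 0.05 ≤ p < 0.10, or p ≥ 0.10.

t = (-8.727 − (-14.250)) / 46.555 = 0.119.
df = n − k − 1 = 73 − 2 − 1 = 70.
One-sided p = P(T_{70} > t) ≈ 0.4530.
So p ≥ 0.10.

p ≥ 0.10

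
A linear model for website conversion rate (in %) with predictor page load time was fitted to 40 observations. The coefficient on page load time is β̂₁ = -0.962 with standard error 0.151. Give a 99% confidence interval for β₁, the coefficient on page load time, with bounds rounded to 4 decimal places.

df = n − 2 = 40 − 2 = 38.
t* = t_{0.005, 38} = 2.711558.
Margin = t* × SE = 2.711558 × 0.151 = 0.409445.
CI: -0.962 ± 0.409445 → (-1.3714, -0.5526).
With 99% confidence, each one-unit increase in page load time is associated with a change of between -1.3714 and -0.5526 % in website conversion rate.

(-1.3714, -0.5526)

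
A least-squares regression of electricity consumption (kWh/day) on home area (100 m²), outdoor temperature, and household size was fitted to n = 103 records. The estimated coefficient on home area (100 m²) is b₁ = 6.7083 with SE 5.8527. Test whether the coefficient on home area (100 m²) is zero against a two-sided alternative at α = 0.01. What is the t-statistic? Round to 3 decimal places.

t = 1.146

H₀: β₁ = 0 vs H₁: β₁ ≠ 0.
t = (b₁ − β₁⁰)/SE = 6.7083 / 5.8527 = 1.146.
df = n − k − 1 = 103 − 3 − 1 = 99.
Two-sided p ≈ 0.2545, which is ≥ 0.01, so fail to reject H₀.
The data do not give significant evidence of an association between home area (100 m²) and electricity consumption, after adjusting for the other predictors.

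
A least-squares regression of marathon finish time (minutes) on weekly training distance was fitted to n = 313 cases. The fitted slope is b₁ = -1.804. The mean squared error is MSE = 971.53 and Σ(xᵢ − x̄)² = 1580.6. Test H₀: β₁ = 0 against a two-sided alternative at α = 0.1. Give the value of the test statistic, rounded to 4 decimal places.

SE(b₁) = √(MSE/Sₓₓ) = √(971.53/1580.6) = 0.784002.
t = -1.804 / 0.784002 = -2.3010.
df = n − 2 = 311.
Two-sided p ≈ 0.0221, which is < 0.1, so reject H₀.
There is evidence that weekly training distance is associated with marathon finish time.

t = -2.3010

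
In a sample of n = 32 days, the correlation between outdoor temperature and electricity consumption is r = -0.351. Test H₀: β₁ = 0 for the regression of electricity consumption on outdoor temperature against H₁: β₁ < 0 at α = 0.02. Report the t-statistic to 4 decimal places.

t = -2.0531

t = r·√(n − 2)/√(1 − r²) = -0.351·√30/√0.876799 = -2.0531.
df = n − 2 = 30.
One-sided p ≈ 0.0244, which is ≥ 0.02, so fail to reject H₀.
The data do not give significant evidence of a linear association between outdoor temperature and electricity consumption.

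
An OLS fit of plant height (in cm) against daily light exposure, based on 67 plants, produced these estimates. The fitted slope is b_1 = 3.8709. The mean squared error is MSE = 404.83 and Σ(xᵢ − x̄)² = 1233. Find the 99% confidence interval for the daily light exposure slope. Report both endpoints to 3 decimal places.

(2.350, 5.391)

SE(b_1) = √(MSE/Sₓₓ) = √(404.83/1233) = 0.573.
df = n − 2 = 65.
t* = t_{0.005, 65} = 2.653604.
Margin = t* × SE = 2.653604 × 0.573 = 1.52052.
CI: 3.8709 ± 1.52052 → (2.350, 5.391).
With 99% confidence, each one-unit increase in daily light exposure is associated with a change of between 2.350 and 5.391 cm in plant height.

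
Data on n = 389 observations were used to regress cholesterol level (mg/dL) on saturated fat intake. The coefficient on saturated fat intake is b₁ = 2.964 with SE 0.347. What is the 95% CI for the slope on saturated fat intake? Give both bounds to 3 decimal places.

(2.282, 3.646)

df = n − 2 = 389 − 2 = 387.
t* = t_{0.025, 387} = 1.966113.
Margin = t* × SE = 1.966113 × 0.347 = 0.68224.
CI: 2.964 ± 0.68224 → (2.282, 3.646).
With 95% confidence, each one-unit increase in saturated fat intake is associated with a change of between 2.282 and 3.646 mg/dL in cholesterol level.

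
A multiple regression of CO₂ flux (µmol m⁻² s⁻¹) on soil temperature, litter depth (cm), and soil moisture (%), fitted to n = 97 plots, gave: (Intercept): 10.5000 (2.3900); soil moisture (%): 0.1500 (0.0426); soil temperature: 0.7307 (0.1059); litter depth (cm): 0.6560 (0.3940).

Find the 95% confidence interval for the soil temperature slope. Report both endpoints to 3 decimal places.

(0.520, 0.941)

Read off: b = 0.7307, SE = 0.1059 for soil temperature.
df = n − k − 1 = 97 − 3 − 1 = 93.
t* = t_{0.025, 93} = 1.985802.
Margin = t* × SE = 1.985802 × 0.1059 = 0.21030.
CI: 0.7307 ± 0.21030 → (0.520, 0.941).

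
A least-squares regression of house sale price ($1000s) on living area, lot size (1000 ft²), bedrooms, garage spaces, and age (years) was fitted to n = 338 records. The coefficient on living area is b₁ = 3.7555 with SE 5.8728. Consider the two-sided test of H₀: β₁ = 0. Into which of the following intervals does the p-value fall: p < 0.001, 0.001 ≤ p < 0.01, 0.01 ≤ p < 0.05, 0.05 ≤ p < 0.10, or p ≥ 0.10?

p ≥ 0.10

t = 3.7555 / 5.8728 = 0.639.
df = n − k − 1 = 338 − 5 − 1 = 332.
Two-sided p = 2·P(T_{332} > |t|) ≈ 0.5230.
So p ≥ 0.10.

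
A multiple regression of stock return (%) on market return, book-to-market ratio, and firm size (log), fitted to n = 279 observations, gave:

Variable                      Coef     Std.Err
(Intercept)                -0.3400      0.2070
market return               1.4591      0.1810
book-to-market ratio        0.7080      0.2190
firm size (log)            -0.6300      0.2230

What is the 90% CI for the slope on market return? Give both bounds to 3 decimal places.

Read off: b = 1.4591, SE = 0.1810 for market return.
df = n − k − 1 = 279 − 3 − 1 = 275.
t* = t_{0.05, 275} = 1.650413.
Margin = t* × SE = 1.650413 × 0.1810 = 0.29872.
CI: 1.4591 ± 0.29872 → (1.160, 1.758).

(1.160, 1.758)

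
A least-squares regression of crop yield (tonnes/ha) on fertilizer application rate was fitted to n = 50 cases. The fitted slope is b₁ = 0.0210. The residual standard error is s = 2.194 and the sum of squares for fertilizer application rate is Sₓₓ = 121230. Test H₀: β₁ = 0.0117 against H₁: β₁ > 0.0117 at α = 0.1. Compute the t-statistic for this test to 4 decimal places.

SE(b₁) = s/√Sₓₓ = 2.194/√121230 = 0.00630132.
t = (0.0210 − 0.0117) / 0.00630132 = 1.4759.
df = n − 2 = 48.
One-sided p ≈ 0.0733, which is < 0.1, so reject H₀.
There is evidence that the true slope on fertilizer application rate exceeds 0.0117 tonnes/ha per unit.

t = 1.4759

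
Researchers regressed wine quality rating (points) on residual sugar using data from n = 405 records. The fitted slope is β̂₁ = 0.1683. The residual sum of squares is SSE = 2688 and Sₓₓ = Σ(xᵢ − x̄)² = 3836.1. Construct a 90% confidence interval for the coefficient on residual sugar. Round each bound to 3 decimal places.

(0.100, 0.237)

MSE = SSE/(n − 2) = 2688/403 = 6.66998.
SE(β̂₁) = √(MSE/Sₓₓ) = √(6.66998/3836.1) = 0.0416982.
df = n − 2 = 403.
t* = t_{0.05, 403} = 1.648643.
Margin = t* × SE = 1.648643 × 0.0416982 = 0.06875.
CI: 0.1683 ± 0.06875 → (0.100, 0.237).
With 90% confidence, each one-unit increase in residual sugar is associated with a change of between 0.100 and 0.237 points in wine quality rating.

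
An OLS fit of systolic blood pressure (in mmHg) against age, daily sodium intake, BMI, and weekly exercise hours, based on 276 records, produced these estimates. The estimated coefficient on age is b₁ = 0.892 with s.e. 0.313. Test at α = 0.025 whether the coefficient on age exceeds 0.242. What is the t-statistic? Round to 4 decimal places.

t = 2.0767

H₀: β₁ = 0.242 vs H₁: β₁ > 0.242.
t = (b₁ − β₁⁰)/SE = (0.892 − 0.242) / 0.313 = 2.0767.
df = n − k − 1 = 276 − 4 − 1 = 271.
One-sided p ≈ 0.0194, which is < 0.025, so reject H₀.
There is evidence that the true slope on age exceeds 0.242 mmHg per unit, holding the other predictors fixed.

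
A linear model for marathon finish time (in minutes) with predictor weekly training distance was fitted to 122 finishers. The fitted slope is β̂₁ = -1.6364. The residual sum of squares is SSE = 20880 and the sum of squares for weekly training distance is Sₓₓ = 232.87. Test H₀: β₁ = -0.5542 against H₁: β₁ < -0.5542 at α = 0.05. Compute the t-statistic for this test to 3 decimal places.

t = -1.252

MSE = SSE/(n − 2) = 20880/120 = 174.
SE(β̂₁) = √(MSE/Sₓₓ) = √(174/232.87) = 0.864406.
t = (-1.6364 − (-0.5542)) / 0.864406 = -1.252.
df = n − 2 = 120.
One-sided p ≈ 0.1065, which is ≥ 0.05, so fail to reject H₀.
The data do not give significant evidence that the true slope on weekly training distance is below -0.5542 minutes per unit.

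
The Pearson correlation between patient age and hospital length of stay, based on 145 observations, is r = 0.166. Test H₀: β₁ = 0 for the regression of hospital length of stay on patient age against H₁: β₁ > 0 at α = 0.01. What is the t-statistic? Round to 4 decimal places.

t = 2.0130

t = r·√(n − 2)/√(1 − r²) = 0.166·√143/√0.972444 = 2.0130.
df = n − 2 = 143.
One-sided p ≈ 0.0230, which is ≥ 0.01, so fail to reject H₀.
The data do not give significant evidence of a linear association between patient age and hospital length of stay.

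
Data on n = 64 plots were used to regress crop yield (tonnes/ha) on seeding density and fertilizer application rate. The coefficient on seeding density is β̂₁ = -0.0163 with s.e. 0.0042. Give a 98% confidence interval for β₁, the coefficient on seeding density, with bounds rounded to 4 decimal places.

(-0.0263, -0.0063)

df = n − k − 1 = 64 − 2 − 1 = 61.
t* = t_{0.01, 61} = 2.389047.
Margin = t* × SE = 2.389047 × 0.0042 = 0.010034.
CI: -0.0163 ± 0.010034 → (-0.0263, -0.0063).
With 98% confidence, each one-unit increase in seeding density is associated with a change of between -0.0263 and -0.0063 tonnes/ha in crop yield, holding the other predictors fixed.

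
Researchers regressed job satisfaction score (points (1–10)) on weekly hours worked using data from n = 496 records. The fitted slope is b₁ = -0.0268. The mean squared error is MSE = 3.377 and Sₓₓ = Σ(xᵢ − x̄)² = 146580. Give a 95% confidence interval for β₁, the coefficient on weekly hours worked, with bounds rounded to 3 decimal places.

(-0.036, -0.017)

SE(b₁) = √(MSE/Sₓₓ) = √(3.377/146580) = 0.00479986.
df = n − 2 = 494.
t* = t_{0.025, 494} = 1.964778.
Margin = t* × SE = 1.964778 × 0.00479986 = 0.00943.
CI: -0.0268 ± 0.00943 → (-0.036, -0.017).
With 95% confidence, each one-unit increase in weekly hours worked is associated with a change of between -0.036 and -0.017 points (1–10) in job satisfaction score.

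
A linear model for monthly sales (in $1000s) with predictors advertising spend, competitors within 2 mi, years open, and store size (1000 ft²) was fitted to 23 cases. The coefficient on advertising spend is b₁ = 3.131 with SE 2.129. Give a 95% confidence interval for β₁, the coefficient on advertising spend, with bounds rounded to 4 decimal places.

(-1.3419, 7.6039)

df = n − k − 1 = 23 − 4 − 1 = 18.
t* = t_{0.025, 18} = 2.100922.
Margin = t* × SE = 2.100922 × 2.129 = 4.472863.
CI: 3.131 ± 4.472863 → (-1.3419, 7.6039).
With 95% confidence, each one-unit increase in advertising spend is associated with a change of between -1.3419 and 7.6039 $1000s in monthly sales, holding the other predictors fixed.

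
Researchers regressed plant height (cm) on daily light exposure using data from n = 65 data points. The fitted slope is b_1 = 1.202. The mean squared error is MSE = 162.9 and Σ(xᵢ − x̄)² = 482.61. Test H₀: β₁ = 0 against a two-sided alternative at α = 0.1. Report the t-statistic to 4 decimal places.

t = 2.0689

SE(b_1) = √(MSE/Sₓₓ) = √(162.9/482.61) = 0.580982.
t = 1.202 / 0.580982 = 2.0689.
df = n − 2 = 63.
Two-sided p ≈ 0.0427, which is < 0.1, so reject H₀.
There is evidence that daily light exposure is associated with plant height.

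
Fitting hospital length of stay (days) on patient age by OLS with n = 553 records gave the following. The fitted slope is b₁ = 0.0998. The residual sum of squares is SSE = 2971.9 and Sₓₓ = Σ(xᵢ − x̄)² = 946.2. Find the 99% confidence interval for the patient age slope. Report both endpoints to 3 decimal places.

MSE = SSE/(n − 2) = 2971.9/551 = 5.39365.
SE(b₁) = √(MSE/Sₓₓ) = √(5.39365/946.2) = 0.0755005.
df = n − 2 = 551.
t* = t_{0.005, 551} = 2.584781.
Margin = t* × SE = 2.584781 × 0.0755005 = 0.19515.
CI: 0.0998 ± 0.19515 → (-0.095, 0.295).
With 99% confidence, each one-unit increase in patient age is associated with a change of between -0.095 and 0.295 days in hospital length of stay.

(-0.095, 0.295)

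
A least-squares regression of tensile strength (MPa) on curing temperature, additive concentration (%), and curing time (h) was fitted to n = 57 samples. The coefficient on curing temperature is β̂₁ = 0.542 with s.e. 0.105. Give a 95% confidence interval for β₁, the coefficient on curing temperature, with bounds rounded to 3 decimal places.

df = n − k − 1 = 57 − 3 − 1 = 53.
t* = t_{0.025, 53} = 2.005746.
Margin = t* × SE = 2.005746 × 0.105 = 0.21060.
CI: 0.542 ± 0.21060 → (0.331, 0.753).
With 95% confidence, each one-unit increase in curing temperature is associated with a change of between 0.331 and 0.753 MPa in tensile strength, holding the other predictors fixed.

(0.331, 0.753)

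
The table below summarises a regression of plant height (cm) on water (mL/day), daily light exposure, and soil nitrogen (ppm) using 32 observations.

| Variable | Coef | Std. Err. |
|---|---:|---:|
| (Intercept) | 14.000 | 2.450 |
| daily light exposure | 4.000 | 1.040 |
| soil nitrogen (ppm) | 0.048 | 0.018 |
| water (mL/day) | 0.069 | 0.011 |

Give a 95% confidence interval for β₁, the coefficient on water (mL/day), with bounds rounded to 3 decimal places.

(0.046, 0.092)

Read off: b = 0.069, SE = 0.011 for water (mL/day).
df = n − k − 1 = 32 − 3 − 1 = 28.
t* = t_{0.025, 28} = 2.048407.
Margin = t* × SE = 2.048407 × 0.011 = 0.02253.
CI: 0.069 ± 0.02253 → (0.046, 0.092).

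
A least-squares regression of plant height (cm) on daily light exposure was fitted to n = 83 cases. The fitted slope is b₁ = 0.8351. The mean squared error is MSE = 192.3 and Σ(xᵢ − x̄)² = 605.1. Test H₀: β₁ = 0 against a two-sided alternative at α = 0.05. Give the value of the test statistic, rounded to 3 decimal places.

SE(b₁) = √(MSE/Sₓₓ) = √(192.3/605.1) = 0.563736.
t = 0.8351 / 0.563736 = 1.481.
df = n − 2 = 81.
Two-sided p ≈ 0.1424, which is ≥ 0.05, so fail to reject H₀.
The data do not give significant evidence of an association between daily light exposure and plant height.

t = 1.481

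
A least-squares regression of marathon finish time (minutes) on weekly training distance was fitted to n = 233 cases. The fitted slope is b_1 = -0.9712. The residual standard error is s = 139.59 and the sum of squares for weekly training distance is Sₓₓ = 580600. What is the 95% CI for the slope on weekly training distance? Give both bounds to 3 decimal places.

SE(b_1) = s/√Sₓₓ = 139.59/√580600 = 0.183196.
df = n − 2 = 231.
t* = t_{0.025, 231} = 1.970287.
Margin = t* × SE = 1.970287 × 0.183196 = 0.36095.
CI: -0.9712 ± 0.36095 → (-1.332, -0.610).
With 95% confidence, each one-unit increase in weekly training distance is associated with a change of between -1.332 and -0.610 minutes in marathon finish time.

(-1.332, -0.610)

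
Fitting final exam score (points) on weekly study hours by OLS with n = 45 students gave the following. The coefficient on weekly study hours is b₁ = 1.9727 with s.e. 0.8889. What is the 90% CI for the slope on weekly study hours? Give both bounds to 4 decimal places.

df = n − 2 = 45 − 2 = 43.
t* = t_{0.05, 43} = 1.681071.
Margin = t* × SE = 1.681071 × 0.8889 = 1.494304.
CI: 1.9727 ± 1.494304 → (0.4784, 3.4670).
With 90% confidence, each one-unit increase in weekly study hours is associated with a change of between 0.4784 and 3.4670 points in final exam score.

(0.4784, 3.4670)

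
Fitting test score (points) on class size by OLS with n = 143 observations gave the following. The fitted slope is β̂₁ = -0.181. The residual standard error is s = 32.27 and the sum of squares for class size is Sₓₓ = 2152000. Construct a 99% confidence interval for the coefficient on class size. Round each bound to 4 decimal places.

(-0.2384, -0.1236)

SE(β̂₁) = s/√Sₓₓ = 32.27/√2152000 = 0.0219977.
df = n − 2 = 141.
t* = t_{0.005, 141} = 2.611147.
Margin = t* × SE = 2.611147 × 0.0219977 = 0.057439.
CI: -0.181 ± 0.057439 → (-0.2384, -0.1236).
With 99% confidence, each one-unit increase in class size is associated with a change of between -0.2384 and -0.1236 points in test score.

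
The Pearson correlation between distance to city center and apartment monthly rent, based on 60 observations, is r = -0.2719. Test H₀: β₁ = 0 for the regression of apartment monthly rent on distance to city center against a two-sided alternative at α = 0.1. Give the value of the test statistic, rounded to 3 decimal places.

t = r·√(n − 2)/√(1 − r²) = -0.2719·√58/√0.92607 = -2.152.
df = n − 2 = 58.
Two-sided p ≈ 0.0356, which is < 0.1, so reject H₀.
There is evidence of a linear association between distance to city center and apartment monthly rent.

t = -2.152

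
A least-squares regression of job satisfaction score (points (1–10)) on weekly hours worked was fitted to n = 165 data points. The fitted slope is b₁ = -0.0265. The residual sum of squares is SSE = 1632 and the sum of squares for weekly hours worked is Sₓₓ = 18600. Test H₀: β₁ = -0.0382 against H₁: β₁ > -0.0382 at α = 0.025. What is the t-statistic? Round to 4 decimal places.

MSE = SSE/(n − 2) = 1632/163 = 10.0123.
SE(b₁) = √(MSE/Sₓₓ) = √(10.0123/18600) = 0.0232012.
t = (-0.0265 − (-0.0382)) / 0.0232012 = 0.5043.
df = n − 2 = 163.
One-sided p ≈ 0.3074, which is ≥ 0.025, so fail to reject H₀.
The data do not give significant evidence that the true slope on weekly hours worked exceeds -0.0382 points (1–10) per unit.

t = 0.5043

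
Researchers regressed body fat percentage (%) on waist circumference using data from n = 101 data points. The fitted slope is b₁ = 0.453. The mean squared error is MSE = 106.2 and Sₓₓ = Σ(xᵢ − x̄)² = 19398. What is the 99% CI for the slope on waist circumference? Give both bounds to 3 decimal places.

(0.259, 0.647)

SE(b₁) = √(MSE/Sₓₓ) = √(106.2/19398) = 0.0739918.
df = n − 2 = 99.
t* = t_{0.005, 99} = 2.626405.
Margin = t* × SE = 2.626405 × 0.0739918 = 0.19433.
CI: 0.453 ± 0.19433 → (0.259, 0.647).
With 99% confidence, each one-unit increase in waist circumference is associated with a change of between 0.259 and 0.647 % in body fat percentage.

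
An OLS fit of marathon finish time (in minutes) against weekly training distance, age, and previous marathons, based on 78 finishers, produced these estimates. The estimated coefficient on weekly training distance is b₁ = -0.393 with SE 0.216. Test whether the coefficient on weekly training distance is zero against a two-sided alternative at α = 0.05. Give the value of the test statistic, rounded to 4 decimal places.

H₀: β₁ = 0 vs H₁: β₁ ≠ 0.
t = (b₁ − β₁⁰)/SE = -0.393 / 0.216 = -1.8194.
df = n − k − 1 = 78 − 3 − 1 = 74.
Two-sided p ≈ 0.0729, which is ≥ 0.05, so fail to reject H₀.
The data do not give significant evidence of an association between weekly training distance and marathon finish time, after adjusting for the other predictors.

t = -1.8194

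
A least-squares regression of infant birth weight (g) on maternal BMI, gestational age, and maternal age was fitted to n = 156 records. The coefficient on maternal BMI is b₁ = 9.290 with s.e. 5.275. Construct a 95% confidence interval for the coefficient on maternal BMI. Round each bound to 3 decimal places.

(-1.132, 19.712)

df = n − k − 1 = 156 − 3 − 1 = 152.
t* = t_{0.025, 152} = 1.975694.
Margin = t* × SE = 1.975694 × 5.275 = 10.42179.
CI: 9.290 ± 10.42179 → (-1.132, 19.712).
With 95% confidence, each one-unit increase in maternal BMI is associated with a change of between -1.132 and 19.712 g in infant birth weight, holding the other predictors fixed.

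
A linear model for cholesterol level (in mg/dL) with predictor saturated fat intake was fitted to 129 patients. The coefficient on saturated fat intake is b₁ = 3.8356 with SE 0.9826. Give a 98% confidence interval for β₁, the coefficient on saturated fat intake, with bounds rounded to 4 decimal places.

df = n − 2 = 129 − 2 = 127.
t* = t_{0.01, 127} = 2.356069.
Margin = t* × SE = 2.356069 × 0.9826 = 2.315073.
CI: 3.8356 ± 2.315073 → (1.5205, 6.1507).
With 98% confidence, each one-unit increase in saturated fat intake is associated with a change of between 1.5205 and 6.1507 mg/dL in cholesterol level.

(1.5205, 6.1507)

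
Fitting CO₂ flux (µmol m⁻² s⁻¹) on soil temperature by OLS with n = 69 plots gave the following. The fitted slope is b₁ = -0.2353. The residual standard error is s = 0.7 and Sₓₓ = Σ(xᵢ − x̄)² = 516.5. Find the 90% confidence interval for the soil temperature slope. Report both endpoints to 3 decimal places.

SE(b₁) = s/√Sₓₓ = 0.7/√516.5 = 0.0308009.
df = n − 2 = 67.
t* = t_{0.05, 67} = 1.667916.
Margin = t* × SE = 1.667916 × 0.0308009 = 0.05137.
CI: -0.2353 ± 0.05137 → (-0.287, -0.184).
With 90% confidence, each one-unit increase in soil temperature is associated with a change of between -0.287 and -0.184 µmol m⁻² s⁻¹ in CO₂ flux.

(-0.287, -0.184)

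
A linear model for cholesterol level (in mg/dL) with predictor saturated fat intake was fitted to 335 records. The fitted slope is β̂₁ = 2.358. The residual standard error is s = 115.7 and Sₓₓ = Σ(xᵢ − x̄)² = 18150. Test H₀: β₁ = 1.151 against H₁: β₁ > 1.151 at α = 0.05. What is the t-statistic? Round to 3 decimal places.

t = 1.405

SE(β̂₁) = s/√Sₓₓ = 115.7/√18150 = 0.858806.
t = (2.358 − 1.151) / 0.858806 = 1.405.
df = n − 2 = 333.
One-sided p ≈ 0.0804, which is ≥ 0.05, so fail to reject H₀.
The data do not give significant evidence that the true slope on saturated fat intake exceeds 1.151 mg/dL per unit.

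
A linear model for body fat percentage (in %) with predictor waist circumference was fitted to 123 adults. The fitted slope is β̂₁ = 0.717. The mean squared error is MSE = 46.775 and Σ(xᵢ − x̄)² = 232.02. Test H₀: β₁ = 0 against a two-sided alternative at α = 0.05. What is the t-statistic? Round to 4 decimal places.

SE(β̂₁) = √(MSE/Sₓₓ) = √(46.775/232.02) = 0.448998.
t = 0.717 / 0.448998 = 1.5969.
df = n − 2 = 121.
Two-sided p ≈ 0.1129, which is ≥ 0.05, so fail to reject H₀.
The data do not give significant evidence of an association between waist circumference and body fat percentage.

t = 1.5969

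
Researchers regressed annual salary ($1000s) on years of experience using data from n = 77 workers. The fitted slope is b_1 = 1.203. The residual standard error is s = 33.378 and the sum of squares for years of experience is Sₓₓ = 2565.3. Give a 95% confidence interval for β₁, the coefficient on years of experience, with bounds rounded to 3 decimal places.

(-0.110, 2.516)

SE(b_1) = s/√Sₓₓ = 33.378/√2565.3 = 0.659009.
df = n − 2 = 75.
t* = t_{0.025, 75} = 1.992102.
Margin = t* × SE = 1.992102 × 0.659009 = 1.31281.
CI: 1.203 ± 1.31281 → (-0.110, 2.516).
With 95% confidence, each one-unit increase in years of experience is associated with a change of between -0.110 and 2.516 $1000s in annual salary.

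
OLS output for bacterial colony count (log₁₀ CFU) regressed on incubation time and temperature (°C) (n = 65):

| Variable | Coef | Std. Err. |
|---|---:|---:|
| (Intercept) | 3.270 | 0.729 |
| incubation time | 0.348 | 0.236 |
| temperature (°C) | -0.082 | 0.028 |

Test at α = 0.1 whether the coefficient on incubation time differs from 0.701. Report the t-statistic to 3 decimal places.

t = -1.496

Read off: b = 0.348, SE = 0.236 for incubation time.
H₀: β₁ = 0.701 vs H₁: β₁ ≠ 0.701.
t = (0.348 − 0.701) / 0.236 = -1.496.
df = n − k − 1 = 65 − 2 − 1 = 62.
Two-sided p ≈ 0.1398, which is ≥ 0.1, so fail to reject H₀.
The data are consistent with a true slope of 0.701 log₁₀ CFU per unit of incubation time, holding the other predictors fixed.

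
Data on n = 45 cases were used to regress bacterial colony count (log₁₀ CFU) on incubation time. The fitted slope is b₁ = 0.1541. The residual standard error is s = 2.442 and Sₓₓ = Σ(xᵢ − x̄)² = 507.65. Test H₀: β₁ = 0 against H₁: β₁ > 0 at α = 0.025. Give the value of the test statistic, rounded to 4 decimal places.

t = 1.4218

SE(b₁) = s/√Sₓₓ = 2.442/√507.65 = 0.108384.
t = 0.1541 / 0.108384 = 1.4218.
df = n − 2 = 43.
One-sided p ≈ 0.0811, which is ≥ 0.025, so fail to reject H₀.
The data do not give significant evidence that the true slope on incubation time is positive.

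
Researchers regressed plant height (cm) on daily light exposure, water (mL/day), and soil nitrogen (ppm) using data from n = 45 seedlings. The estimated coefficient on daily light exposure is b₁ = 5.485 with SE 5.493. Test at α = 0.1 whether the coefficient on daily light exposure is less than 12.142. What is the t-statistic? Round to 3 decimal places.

t = -1.212

H₀: β₁ = 12.142 vs H₁: β₁ < 12.142.
t = (b₁ − β₁⁰)/SE = (5.485 − 12.142) / 5.493 = -1.212.
df = n − k − 1 = 45 − 3 − 1 = 41.
One-sided p ≈ 0.1162, which is ≥ 0.1, so fail to reject H₀.
The data do not give significant evidence that the true slope on daily light exposure is below 12.142 cm per unit, holding the other predictors fixed.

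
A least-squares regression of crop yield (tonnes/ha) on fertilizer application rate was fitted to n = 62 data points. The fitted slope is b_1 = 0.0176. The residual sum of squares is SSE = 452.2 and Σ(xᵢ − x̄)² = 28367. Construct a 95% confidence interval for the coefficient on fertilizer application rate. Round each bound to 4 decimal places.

MSE = SSE/(n − 2) = 452.2/60 = 7.53667.
SE(b_1) = √(MSE/Sₓₓ) = √(7.53667/28367) = 0.0162998.
df = n − 2 = 60.
t* = t_{0.025, 60} = 2.000298.
Margin = t* × SE = 2.000298 × 0.0162998 = 0.032605.
CI: 0.0176 ± 0.032605 → (-0.0150, 0.0502).
With 95% confidence, each one-unit increase in fertilizer application rate is associated with a change of between -0.0150 and 0.0502 tonnes/ha in crop yield.

(-0.0150, 0.0502)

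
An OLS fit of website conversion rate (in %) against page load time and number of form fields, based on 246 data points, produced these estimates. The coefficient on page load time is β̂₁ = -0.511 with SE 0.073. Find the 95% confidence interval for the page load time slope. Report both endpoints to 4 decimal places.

df = n − k − 1 = 246 − 2 − 1 = 243.
t* = t_{0.025, 243} = 1.969774.
Margin = t* × SE = 1.969774 × 0.073 = 0.143794.
CI: -0.511 ± 0.143794 → (-0.6548, -0.3672).
With 95% confidence, each one-unit increase in page load time is associated with a change of between -0.6548 and -0.3672 % in website conversion rate, holding the other predictors fixed.

(-0.6548, -0.3672)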